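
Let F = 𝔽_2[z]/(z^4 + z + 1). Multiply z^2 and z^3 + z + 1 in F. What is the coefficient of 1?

0

Multiply in 𝔽_2[z]: (z^2)·(z^3 + z + 1) = z^5 + z^3 + z^2.
Reduce using z^4 ≡ z + 1 (mod z^4 + z + 1).
Reduced: z^3 + z.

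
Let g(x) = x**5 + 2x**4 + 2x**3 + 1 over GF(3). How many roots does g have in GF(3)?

Evaluate at each of the 3 elements of GF(3):
g(0) = 1; g(1) = 0 → root; g(2) = 0 → root.
Roots: {1, 2}.

2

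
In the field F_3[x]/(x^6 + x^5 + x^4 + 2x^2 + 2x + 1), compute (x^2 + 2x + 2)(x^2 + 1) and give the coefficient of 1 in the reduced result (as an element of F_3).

2

Multiply in F_3[x]: (x^2 + 2x + 2)·(x^2 + 1) = x^4 + 2x^3 + 2x + 2.
Reduced: x^4 + 2x^3 + 2x + 2.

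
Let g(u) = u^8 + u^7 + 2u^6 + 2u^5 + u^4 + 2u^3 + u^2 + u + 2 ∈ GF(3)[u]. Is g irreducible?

Check for roots in GF(3): g(0) = 2; g(1) = 1; g(2) = 1.
No roots, so no linear factors.
Monic irreducibles of degree 2 over GF(3): u^2 + 1, u^2 + u + 2, u^2 + 2u + 2.
None of them divide g (all give nonzero remainder).
Degree-3 irreducible divisors: test the 8 monic irreducibles of degree 3 over GF(3).
None of them divide g (all give nonzero remainder).
Degree-4 irreducible divisors: test the 18 monic irreducibles of degree 4 over GF(3).
None of them divide g (all give nonzero remainder).
No irreducible factor of degree ≤ 4 exists, so g is irreducible over GF(3).

Yes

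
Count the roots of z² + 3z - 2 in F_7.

Write g(z) = z² + 3z - 2.
Evaluate at each of the 7 elements of F_7:
g(0) = 5; g(1) = 2; g(2) = 1; g(3) = 2; g(4) = 5; g(5) = 3; g(6) = 3.
No element is a root.

0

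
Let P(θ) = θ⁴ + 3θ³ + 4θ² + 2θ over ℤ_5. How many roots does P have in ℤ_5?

4

Evaluate at each of the 5 elements of ℤ_5:
P(0) = 0 → root; P(1) = 0 → root; P(2) = 0 → root; P(3) = 4; P(4) = 0 → root.
Roots: {0, 1, 2, 4}.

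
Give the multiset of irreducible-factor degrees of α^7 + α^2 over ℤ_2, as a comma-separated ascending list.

Write h(α) = α^7 + α^2.
Roots in ℤ_2: h(0) = 0 → root; h(1) = 0 → root.
Linear factors from roots: (α), (α + 1).
Complete factorization: h(α) = (α + 1)·(α)^2·(α^4 + α^3 + α^2 + α + 1).
Factor degrees with multiplicity: 1 + 1 + 1 + 4 = 7.

1, 1, 1, 4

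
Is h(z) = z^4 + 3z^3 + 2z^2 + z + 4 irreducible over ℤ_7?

Check for roots in ℤ_7: h(0) = 4; h(1) = 4; h(2) = 5; h(3) = 5; h(4) = 5; h(5) = 2; h(6) = 3.
No roots, so no linear factors.
Degree-2 irreducible divisors: test the 21 monic irreducibles of degree 2 over GF(7).
None of them divide h (all give nonzero remainder).
No irreducible factor of degree ≤ 2 exists, so h is irreducible over GF(7).

Yes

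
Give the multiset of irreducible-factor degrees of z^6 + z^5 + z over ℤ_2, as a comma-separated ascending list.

1, 2, 3

Write g(z) = z^6 + z^5 + z.
Roots in ℤ_2: g(0) = 0 → root; g(1) = 1.
Linear factors from roots: (z).
Complete factorization: g(z) = (z)·(z^2 + z + 1)·(z^3 + z + 1).
Factor degrees with multiplicity: 1 + 2 + 3 = 6.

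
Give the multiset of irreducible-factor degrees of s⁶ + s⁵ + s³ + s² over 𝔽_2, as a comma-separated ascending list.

Write g(s) = s⁶ + s⁵ + s³ + s².
Roots in 𝔽_2: g(0) = 0 → root; g(1) = 0 → root.
Linear factors from roots: (s), (s + 1).
Complete factorization: g(s) = (s)^2·(s + 1)^2·(s² + s + 1).
Factor degrees with multiplicity: 1 + 1 + 1 + 1 + 2 = 6.

1, 1, 1, 1, 2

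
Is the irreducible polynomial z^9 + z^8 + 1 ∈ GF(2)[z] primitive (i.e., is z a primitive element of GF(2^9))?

Write f(z) = z^9 + z^8 + 1.
|GF(2^9)^×| = 2^9 − 1 = 511. Prime factorization: 511 = 7·73.
f is primitive ⇔ z has order 511 in GF(2)[z]/(f), i.e. z^(511/q) ≠ 1 for each prime q | 511.
z^(73) mod f = 1
z^(7) mod f = z^7.
Since z^(73) = 1, the order of z divides 73 < 511; not primitive.

No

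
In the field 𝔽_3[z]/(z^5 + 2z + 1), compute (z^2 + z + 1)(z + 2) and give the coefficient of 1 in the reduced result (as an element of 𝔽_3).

Multiply in 𝔽_3[z]: (z^2 + z + 1)·(z + 2) = z^3 + 2.
Reduced: z^3 + 2.

2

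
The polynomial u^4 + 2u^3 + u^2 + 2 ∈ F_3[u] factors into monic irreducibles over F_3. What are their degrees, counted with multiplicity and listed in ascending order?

1, 1, 2

Write f(u) = u^4 + 2u^3 + u^2 + 2.
Roots in F_3: f(0) = 2; f(1) = 0 → root; f(2) = 2.
Linear factors from roots: (u + 2).
Complete factorization: f(u) = (u + 2)^2·(u^2 + u + 2).
Factor degrees with multiplicity: 1 + 1 + 2 = 4.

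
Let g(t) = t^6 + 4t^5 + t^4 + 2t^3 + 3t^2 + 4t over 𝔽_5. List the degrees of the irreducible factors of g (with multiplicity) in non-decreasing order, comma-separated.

1, 1, 1, 1, 2

Roots in 𝔽_5: g(0) = 0 → root; g(1) = 0 → root; g(2) = 4; g(3) = 0 → root; g(4) = 0 → root.
Linear factors from roots: (t), (t + 4), (t + 2), (t + 1).
Complete factorization: g(t) = (t)·(t + 1)·(t + 2)·(t + 4)·(t^2 + 2t + 3).
Factor degrees with multiplicity: 1 + 1 + 1 + 1 + 2 = 6.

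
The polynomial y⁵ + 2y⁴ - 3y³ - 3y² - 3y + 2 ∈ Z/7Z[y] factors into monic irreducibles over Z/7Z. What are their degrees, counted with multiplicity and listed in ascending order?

5

Write f(y) = y⁵ + 2y⁴ - 3y³ - 3y² - 3y + 2.
Complete factorization: f(y) = (y⁵ + 2y⁴ - 3y³ - 3y² - 3y + 2).
Factor degrees with multiplicity: 5 = 5.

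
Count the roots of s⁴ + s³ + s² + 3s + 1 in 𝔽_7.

Write g(s) = s⁴ + s³ + s² + 3s + 1.
Evaluate at each of the 7 elements of 𝔽_7:
g(0) = 1; g(1) = 0 → root; g(2) = 0 → root; g(3) = 1; g(4) = 6; g(5) = 0 → root; g(6) = 6.
Roots: {1, 2, 5}.

3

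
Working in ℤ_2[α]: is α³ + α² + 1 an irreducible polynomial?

Yes

Write h(α) = α³ + α² + 1.
Check for roots in ℤ_2: h(0) = 1; h(1) = 1.
No roots. A degree-3 polynomial over a field with no linear factor is irreducible.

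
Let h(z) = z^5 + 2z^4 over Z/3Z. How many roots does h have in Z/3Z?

2

Evaluate at each of the 3 elements of Z/3Z:
h(0) = 0 → root; h(1) = 0 → root; h(2) = 1.
Roots: {0, 1}.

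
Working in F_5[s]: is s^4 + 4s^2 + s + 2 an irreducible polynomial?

Yes

Write P(s) = s^4 + 4s^2 + s + 2.
Check for roots in F_5: P(0) = 2; P(1) = 3; P(2) = 1; P(3) = 2; P(4) = 1.
No roots, so no linear factors.
Degree-2 irreducible divisors: test the 10 monic irreducibles of degree 2 over GF(5).
None of them divide P (all give nonzero remainder).
No irreducible factor of degree ≤ 2 exists, so P is irreducible over GF(5).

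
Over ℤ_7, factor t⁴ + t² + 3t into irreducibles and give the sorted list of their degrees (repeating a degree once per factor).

1, 1, 2

Write g(t) = t⁴ + t² + 3t.
Linear factors from roots: (t), (t + 2).
Complete factorization: g(t) = (t)·(t + 2)·(t² + 5t + 5).
Factor degrees with multiplicity: 1 + 1 + 2 = 4.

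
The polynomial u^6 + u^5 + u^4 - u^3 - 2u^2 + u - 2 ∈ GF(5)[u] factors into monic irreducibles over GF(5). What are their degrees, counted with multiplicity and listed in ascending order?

6

Write g(u) = u^6 + u^5 + u^4 - u^3 - 2u^2 + u - 2.
Roots in GF(5): g(0) = 3; g(1) = 4; g(2) = 1; g(3) = 4; g(4) = 2.
Complete factorization: g(u) = (u^6 + u^5 + u^4 - u^3 - 2u^2 + u - 2).
Factor degrees with multiplicity: 6 = 6.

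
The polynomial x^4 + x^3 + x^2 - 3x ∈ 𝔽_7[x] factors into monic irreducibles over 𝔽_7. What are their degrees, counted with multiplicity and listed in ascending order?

Write h(x) = x^4 + x^3 + x^2 - 3x.
Linear factors from roots: (x), (x - 1).
Complete factorization: h(x) = (x)·(x - 1)·(x^2 + 2x + 3).
Factor degrees with multiplicity: 1 + 1 + 2 = 4.

1, 1, 2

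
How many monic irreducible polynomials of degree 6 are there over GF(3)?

Gauss's count: N_{3}(6) = (1/6) Σ_{d|6} μ(6/d)·3^d.
Divisors of 6: 1, 2, 3, 6; μ(6/d) for each: 1, -1, -1, 1.
Σ = 3^1 − 3^2 − 3^3 + 3^6 = 696.
N = 696/6 = 116.

116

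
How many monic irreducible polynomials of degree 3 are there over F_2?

By the necklace-counting formula, N_2(3) = (1/3) Σ_{d|3} μ(3/d)·2^d.
Divisors of 3: 1, 3; μ(3/d) for each: -1, 1.
Σ = − 2^1 + 2^3 = 6.
N = 6/3 = 2.

2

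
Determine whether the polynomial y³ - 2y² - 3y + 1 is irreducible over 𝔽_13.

Write m(y) = y³ - 2y² - 3y + 1.
Check each element of 𝔽_13 for a root: m(0)=1, m(1)=10, m(2)=8, m(3)=1, m(4)=8, m(5)=9, m(6)=10, m(7)=4, m(8)=10, m(9)=8, m(10)=4, m(11)=4, m(12)=1.
No roots. A degree-3 polynomial over a field with no linear factor is irreducible.

Yes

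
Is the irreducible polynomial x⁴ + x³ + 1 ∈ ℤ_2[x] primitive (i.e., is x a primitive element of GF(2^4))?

Yes

Write f(x) = x⁴ + x³ + 1.
|GF(2^4)^×| = 2^4 − 1 = 15. Prime factorization: 15 = 3·5.
f is primitive ⇔ x has order 15 in GF(2)[x]/(f), i.e. x^(15/q) ≠ 1 for each prime q | 15.
x^(5) mod f = x³ + x + 1.
x^(3) mod f = x³.
None equal 1, so x has full order 15; f is primitive.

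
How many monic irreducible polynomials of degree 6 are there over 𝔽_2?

9

Gauss's count: N_{2}(6) = (1/6) Σ_{d|6} μ(6/d)·2^d.
Divisors of 6: 1, 2, 3, 6; μ(6/d) for each: 1, -1, -1, 1.
Σ = 2^1 − 2^2 − 2^3 + 2^6 = 54.
N = 54/6 = 9.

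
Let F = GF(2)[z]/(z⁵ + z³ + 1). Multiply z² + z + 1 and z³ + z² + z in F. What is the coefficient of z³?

0

Multiply in GF(2)[z]: (z² + z + 1)·(z³ + z² + z) = z⁵ + z³ + z.
Reduce using z⁵ ≡ z³ + 1 (mod z⁵ + z³ + 1).
Reduced: z + 1.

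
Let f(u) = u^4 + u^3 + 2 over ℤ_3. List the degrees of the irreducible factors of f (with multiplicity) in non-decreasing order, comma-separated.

4

Roots in ℤ_3: f(0) = 2; f(1) = 1; f(2) = 2.
Complete factorization: f(u) = (u^4 + u^3 + 2).
Factor degrees with multiplicity: 4 = 4.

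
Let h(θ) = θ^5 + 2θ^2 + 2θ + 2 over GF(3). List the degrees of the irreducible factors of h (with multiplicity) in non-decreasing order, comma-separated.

Roots in GF(3): h(0) = 2; h(1) = 1; h(2) = 1.
Complete factorization: h(θ) = (θ^2 + 1)·(θ^3 + 2θ + 2).
Factor degrees with multiplicity: 2 + 3 = 5.

2, 3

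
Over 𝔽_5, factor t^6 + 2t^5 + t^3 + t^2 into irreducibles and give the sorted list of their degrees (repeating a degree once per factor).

1, 1, 1, 1, 2

Write h(t) = t^6 + 2t^5 + t^3 + t^2.
Roots in 𝔽_5: h(0) = 0 → root; h(1) = 0 → root; h(2) = 0 → root; h(3) = 1; h(4) = 4.
Linear factors from roots: (t), (t - 1), (t - 2).
Complete factorization: h(t) = (t - 2)·(t - 1)·(t)^2·(t^2 - 2).
Factor degrees with multiplicity: 1 + 1 + 1 + 1 + 2 = 6.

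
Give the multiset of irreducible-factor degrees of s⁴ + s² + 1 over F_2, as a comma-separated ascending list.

2, 2

Write g(s) = s⁴ + s² + 1.
Roots in F_2: g(0) = 1; g(1) = 1.
Complete factorization: g(s) = (s² + s + 1)^2.
Factor degrees with multiplicity: 2 + 2 = 4.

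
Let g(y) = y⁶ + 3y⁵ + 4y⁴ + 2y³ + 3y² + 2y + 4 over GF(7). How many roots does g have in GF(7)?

Evaluate at each of the 7 elements of GF(7):
g(0) = 4; g(1) = 5; g(2) = 1; g(3) = 4; g(4) = 1; g(5) = 0 → root; g(6) = 5.
Roots: {5}.

1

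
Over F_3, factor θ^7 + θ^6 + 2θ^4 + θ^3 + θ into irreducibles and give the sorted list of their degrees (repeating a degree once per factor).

1, 1, 1, 1, 1, 2

Write g(θ) = θ^7 + θ^6 + 2θ^4 + θ^3 + θ.
Roots in F_3: g(0) = 0 → root; g(1) = 0 → root; g(2) = 0 → root.
Linear factors from roots: (θ), (θ + 2), (θ + 1).
Complete factorization: g(θ) = (θ)·(θ + 2)·(θ + 1)^3·(θ^2 + 2θ + 2).
Factor degrees with multiplicity: 1 + 1 + 1 + 1 + 1 + 2 = 7.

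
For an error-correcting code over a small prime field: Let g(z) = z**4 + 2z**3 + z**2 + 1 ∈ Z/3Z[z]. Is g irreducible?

Yes

Check for roots in Z/3Z: g(0) = 1; g(1) = 2; g(2) = 1.
No roots, so no linear factors.
Monic irreducibles of degree 2 over GF(3): z**2 + 1, z**2 + z + 2, z**2 + 2z + 2.
None of them divide g (all give nonzero remainder).
No irreducible factor of degree ≤ 2 exists, so g is irreducible over GF(3).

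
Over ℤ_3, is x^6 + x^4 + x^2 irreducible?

Write f(x) = x^6 + x^4 + x^2.
Check for roots in ℤ_3: f(0) = 0 → root; f(1) = 0 → root; f(2) = 0 → root.
f(0) = 0, so (x) divides f(x); f is reducible.

No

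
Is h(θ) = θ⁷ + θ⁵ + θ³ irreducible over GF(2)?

Check for roots in GF(2): h(0) = 0 → root; h(1) = 1.
h(0) = 0, so (θ) divides h(θ); h is reducible.

No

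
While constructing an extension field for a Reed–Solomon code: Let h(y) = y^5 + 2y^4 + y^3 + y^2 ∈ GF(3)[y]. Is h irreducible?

No

Check for roots in GF(3): h(0) = 0 → root; h(1) = 2; h(2) = 1.
h(0) = 0, so (y) divides h(y); h is reducible.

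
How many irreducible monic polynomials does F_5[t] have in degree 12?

The number of monic irreducibles of degree 12 over GF(5) is (1/12)·Σ_{d∣12} μ(12/d) 5^d.
Divisors of 12: 1, 2, 3, 4, 6, 12; μ(12/d) for each: 0, 1, 0, -1, -1, 1.
Σ = 5^2 − 5^4 − 5^6 + 5^12 = 244124400.
N = 244124400/12 = 20343700.

20343700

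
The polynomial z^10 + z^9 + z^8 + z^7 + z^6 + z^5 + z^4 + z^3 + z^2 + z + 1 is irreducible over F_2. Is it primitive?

No

Write f(z) = z^10 + z^9 + z^8 + z^7 + z^6 + z^5 + z^4 + z^3 + z^2 + z + 1.
|GF(2^10)^×| = 2^10 − 1 = 1023. Prime factorization: 1023 = 3·11·31.
f is primitive ⇔ z has order 1023 in GF(2)[z]/(f), i.e. z^(1023/q) ≠ 1 for each prime q | 1023.
z^(341) mod f = 1
z^(93) mod f = z^5.
z^(33) mod f = 1
Since z^(341) = 1, the order of z divides 341 < 1023; not primitive.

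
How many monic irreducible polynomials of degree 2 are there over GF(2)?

By the necklace-counting formula, N_2(2) = (1/2) Σ_{d|2} μ(2/d)·2^d.
Divisors of 2: 1, 2; μ(2/d) for each: -1, 1.
Σ = − 2^1 + 2^2 = 2.
N = 2/2 = 1.

1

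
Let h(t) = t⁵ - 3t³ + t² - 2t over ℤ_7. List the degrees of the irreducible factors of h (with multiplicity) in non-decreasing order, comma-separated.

1, 1, 1, 2

Linear factors from roots: (t), (t + 3), (t + 2).
Complete factorization: h(t) = (t)·(t + 2)·(t + 3)·(t² + 2t + 2).
Factor degrees with multiplicity: 1 + 1 + 1 + 2 = 5.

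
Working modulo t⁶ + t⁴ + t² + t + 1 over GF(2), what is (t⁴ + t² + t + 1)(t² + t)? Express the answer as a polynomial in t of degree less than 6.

t^5 + t^2 + 1

Multiply in GF(2)[t]: (t⁴ + t² + t + 1)·(t² + t) = t⁶ + t⁵ + t⁴ + t.
Reduce using t⁶ ≡ t⁴ + t² + t + 1 (mod t⁶ + t⁴ + t² + t + 1).
Reduced: t⁵ + t² + 1.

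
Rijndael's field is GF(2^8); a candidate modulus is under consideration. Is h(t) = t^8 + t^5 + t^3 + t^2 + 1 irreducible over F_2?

Check for roots in F_2: h(0) = 1; h(1) = 1.
No roots, so no linear factors.
Monic irreducibles of degree 2 over GF(2): t^2 + t + 1.
None of them divide h (all give nonzero remainder).
Monic irreducibles of degree 3 over GF(2): t^3 + t + 1, t^3 + t^2 + 1.
None of them divide h (all give nonzero remainder).
Monic irreducibles of degree 4 over GF(2): t^4 + t + 1, t^4 + t^3 + 1, t^4 + t^3 + t^2 + t + 1.
None of them divide h (all give nonzero remainder).
No irreducible factor of degree ≤ 4 exists, so h is irreducible over GF(2).

Yes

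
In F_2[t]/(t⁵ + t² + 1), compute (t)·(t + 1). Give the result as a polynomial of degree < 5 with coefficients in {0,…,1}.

t^2 + t

Multiply in F_2[t]: (t)·(t + 1) = t² + t.
Reduced: t² + t.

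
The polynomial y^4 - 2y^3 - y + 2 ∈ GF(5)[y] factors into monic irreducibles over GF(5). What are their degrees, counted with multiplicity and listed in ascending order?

Write f(y) = y^4 - 2y^3 - y + 2.
Roots in GF(5): f(0) = 2; f(1) = 0 → root; f(2) = 0 → root; f(3) = 1; f(4) = 1.
Linear factors from roots: (y - 1), (y - 2).
Complete factorization: f(y) = (y - 2)·(y - 1)·(y^2 + y + 1).
Factor degrees with multiplicity: 1 + 1 + 2 = 4.

1, 1, 2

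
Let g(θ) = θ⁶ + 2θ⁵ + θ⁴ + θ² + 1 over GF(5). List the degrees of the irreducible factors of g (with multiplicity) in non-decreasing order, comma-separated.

6

Roots in GF(5): g(0) = 1; g(1) = 1; g(2) = 4; g(3) = 1; g(4) = 2.
Complete factorization: g(θ) = (θ⁶ + 2θ⁵ + θ⁴ + θ² + 1).
Factor degrees with multiplicity: 6 = 6.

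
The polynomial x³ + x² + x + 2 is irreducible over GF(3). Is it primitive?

No

Write f(x) = x³ + x² + x + 2.
|GF(3^3)^×| = 3^3 − 1 = 26. Prime factorization: 26 = 2·13.
f is primitive ⇔ x has order 26 in GF(3)[x]/(f), i.e. x^(26/q) ≠ 1 for each prime q | 26.
x^(13) mod f = 1
x^(2) mod f = x².
Since x^(13) = 1, the order of x divides 13 < 26; not primitive.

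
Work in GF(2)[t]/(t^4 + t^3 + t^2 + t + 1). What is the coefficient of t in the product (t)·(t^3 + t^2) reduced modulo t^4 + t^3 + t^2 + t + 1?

1

Multiply in GF(2)[t]: (t)·(t^3 + t^2) = t^4 + t^3.
Reduce using t^4 ≡ t^3 + t^2 + t + 1 (mod t^4 + t^3 + t^2 + t + 1).
Reduced: t^2 + t + 1.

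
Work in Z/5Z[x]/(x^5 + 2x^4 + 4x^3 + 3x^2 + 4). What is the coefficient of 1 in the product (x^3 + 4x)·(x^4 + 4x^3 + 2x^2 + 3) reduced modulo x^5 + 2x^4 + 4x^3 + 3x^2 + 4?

Multiply in Z/5Z[x]: (x^3 + 4x)·(x^4 + 4x^3 + 2x^2 + 3) = x^7 + 4x^6 + x^5 + x^4 + x^3 + 2x.
Reduce using x^5 ≡ 3x^4 + x^3 + 2x^2 + 1 (mod x^5 + 2x^4 + 4x^3 + 3x^2 + 4).
Reduced: 4x^4 + 3x^3 + 2x^2 + 4x + 3.

3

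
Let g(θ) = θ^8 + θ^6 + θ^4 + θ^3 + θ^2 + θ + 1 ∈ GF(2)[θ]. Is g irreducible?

Yes

Check for roots in GF(2): g(0) = 1; g(1) = 1.
No roots, so no linear factors.
Monic irreducibles of degree 2 over GF(2): θ^2 + θ + 1.
None of them divide g (all give nonzero remainder).
Monic irreducibles of degree 3 over GF(2): θ^3 + θ + 1, θ^3 + θ^2 + 1.
None of them divide g (all give nonzero remainder).
Monic irreducibles of degree 4 over GF(2): θ^4 + θ + 1, θ^4 + θ^3 + 1, θ^4 + θ^3 + θ^2 + θ + 1.
None of them divide g (all give nonzero remainder).
No irreducible factor of degree ≤ 4 exists, so g is irreducible over GF(2).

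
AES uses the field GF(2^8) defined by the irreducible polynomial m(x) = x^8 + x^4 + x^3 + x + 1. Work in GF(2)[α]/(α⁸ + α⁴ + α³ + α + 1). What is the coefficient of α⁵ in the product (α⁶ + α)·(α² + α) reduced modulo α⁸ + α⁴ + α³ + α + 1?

Multiply in GF(2)[α]: (α⁶ + α)·(α² + α) = α⁸ + α⁷ + α³ + α².
Reduce using α⁸ ≡ α⁴ + α³ + α + 1 (mod α⁸ + α⁴ + α³ + α + 1).
Reduced: α⁷ + α⁴ + α² + α + 1.

0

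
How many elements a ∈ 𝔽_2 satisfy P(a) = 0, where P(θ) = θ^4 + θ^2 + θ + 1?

1

Evaluate at each of the 2 elements of 𝔽_2:
P(0) = 1; P(1) = 0 → root.
Roots: {1}.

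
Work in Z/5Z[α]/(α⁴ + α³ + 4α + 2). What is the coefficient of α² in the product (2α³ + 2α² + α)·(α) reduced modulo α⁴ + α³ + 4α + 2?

1

Multiply in Z/5Z[α]: (2α³ + 2α² + α)·(α) = 2α⁴ + 2α³ + α².
Reduce using α⁴ ≡ 4α³ + α + 3 (mod α⁴ + α³ + 4α + 2).
Reduced: α² + 2α + 1.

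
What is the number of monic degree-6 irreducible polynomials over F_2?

Gauss's count: N_{2}(6) = (1/6) Σ_{d|6} μ(6/d)·2^d.
Divisors of 6: 1, 2, 3, 6; μ(6/d) for each: 1, -1, -1, 1.
Σ = 2^1 − 2^2 − 2^3 + 2^6 = 54.
N = 54/6 = 9.

9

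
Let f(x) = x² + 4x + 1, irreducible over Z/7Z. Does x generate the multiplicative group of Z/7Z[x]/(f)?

|GF(7^2)^×| = 7^2 − 1 = 48. Prime factorization: 48 = 2^4·3.
f is primitive ⇔ x has order 48 in GF(7)[x]/(f), i.e. x^(48/q) ≠ 1 for each prime q | 48.
x^(24) mod f = 1
x^(16) mod f = 1
Since x^(24) = 1, the order of x divides 24 < 48; not primitive.

No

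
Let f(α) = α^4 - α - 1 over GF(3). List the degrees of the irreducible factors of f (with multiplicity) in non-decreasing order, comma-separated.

Roots in GF(3): f(0) = 2; f(1) = 2; f(2) = 1.
Complete factorization: f(α) = (α^4 - α - 1).
Factor degrees with multiplicity: 4 = 4.

4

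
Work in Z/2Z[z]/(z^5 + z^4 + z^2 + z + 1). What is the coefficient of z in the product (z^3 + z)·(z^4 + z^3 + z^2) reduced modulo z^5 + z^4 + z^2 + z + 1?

0

Multiply in Z/2Z[z]: (z^3 + z)·(z^4 + z^3 + z^2) = z^7 + z^6 + z^4 + z^3.
Reduce using z^5 ≡ z^4 + z^2 + z + 1 (mod z^5 + z^4 + z^2 + z + 1).
Reduced: z^2.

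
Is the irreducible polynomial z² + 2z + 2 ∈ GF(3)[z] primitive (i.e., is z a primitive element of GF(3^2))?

Yes

Write f(z) = z² + 2z + 2.
|GF(3^2)^×| = 3^2 − 1 = 8. Prime factorization: 8 = 2^3.
f is primitive ⇔ z has order 8 in GF(3)[z]/(f), i.e. z^(8/q) ≠ 1 for each prime q | 8.
z^(4) mod f = 2.
None equal 1, so z has full order 8; f is primitive.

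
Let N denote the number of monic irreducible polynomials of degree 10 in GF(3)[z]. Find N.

5880

By the necklace-counting formula, N_3(10) = (1/10) Σ_{d|10} μ(10/d)·3^d.
Divisors of 10: 1, 2, 5, 10; μ(10/d) for each: 1, -1, -1, 1.
Σ = 3^1 − 3^2 − 3^5 + 3^10 = 58800.
N = 58800/10 = 5880.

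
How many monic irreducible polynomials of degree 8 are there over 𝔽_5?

48750

Gauss's count: N_{5}(8) = (1/8) Σ_{d|8} μ(8/d)·5^d.
Divisors of 8: 1, 2, 4, 8; μ(8/d) for each: 0, 0, -1, 1.
Σ = − 5^4 + 5^8 = 390000.
N = 390000/8 = 48750.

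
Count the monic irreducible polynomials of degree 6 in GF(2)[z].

Gauss's count: N_{2}(6) = (1/6) Σ_{d|6} μ(6/d)·2^d.
Divisors of 6: 1, 2, 3, 6; μ(6/d) for each: 1, -1, -1, 1.
Σ = 2^1 − 2^2 − 2^3 + 2^6 = 54.
N = 54/6 = 9.

9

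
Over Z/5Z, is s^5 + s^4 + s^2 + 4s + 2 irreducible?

Yes

Write f(s) = s^5 + s^4 + s^2 + 4s + 2.
Check for roots in Z/5Z: f(0) = 2; f(1) = 4; f(2) = 2; f(3) = 2; f(4) = 4.
No roots, so no linear factors.
Degree-2 irreducible divisors: test the 10 monic irreducibles of degree 2 over GF(5).
None of them divide f (all give nonzero remainder).
No irreducible factor of degree ≤ 2 exists, so f is irreducible over GF(5).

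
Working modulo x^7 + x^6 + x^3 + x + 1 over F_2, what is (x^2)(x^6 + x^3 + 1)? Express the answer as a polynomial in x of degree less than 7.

Multiply in F_2[x]: (x^2)·(x^6 + x^3 + 1) = x^8 + x^5 + x^2.
Reduce using x^7 ≡ x^6 + x^3 + x + 1 (mod x^7 + x^6 + x^3 + x + 1).
Reduced: x^6 + x^5 + x^4 + x^3 + 1.

x^6 + x^5 + x^4 + x^3 + 1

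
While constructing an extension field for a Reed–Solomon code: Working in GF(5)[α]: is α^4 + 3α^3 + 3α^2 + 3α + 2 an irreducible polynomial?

No

Write P(α) = α^4 + 3α^3 + 3α^2 + 3α + 2.
Check for roots in GF(5): P(0) = 2; P(1) = 2; P(2) = 0 → root; P(3) = 0 → root; P(4) = 0 → root.
P(2) = 0, so (α − 2) divides P(α); P is reducible.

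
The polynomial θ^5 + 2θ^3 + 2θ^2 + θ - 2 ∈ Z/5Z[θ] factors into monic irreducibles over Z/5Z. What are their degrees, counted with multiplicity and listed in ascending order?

5

Write g(θ) = θ^5 + 2θ^3 + 2θ^2 + θ - 2.
Roots in Z/5Z: g(0) = 3; g(1) = 4; g(2) = 1; g(3) = 1; g(4) = 1.
Complete factorization: g(θ) = (θ^5 + 2θ^3 + 2θ^2 + θ - 2).
Factor degrees with multiplicity: 5 = 5.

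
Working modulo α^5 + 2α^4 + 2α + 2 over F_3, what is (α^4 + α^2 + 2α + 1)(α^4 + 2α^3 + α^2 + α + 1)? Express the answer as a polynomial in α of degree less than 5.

Multiply in F_3[α]: (α^4 + α^2 + 2α + 1)·(α^4 + 2α^3 + α^2 + α + 1) = α^8 + 2α^7 + 2α^6 + 2α^5 + α^4 + 2α^3 + α^2 + 1.
Reduce using α^5 ≡ α^4 + α + 1 (mod α^5 + 2α^4 + 2α + 2).
Reduced: 2.

2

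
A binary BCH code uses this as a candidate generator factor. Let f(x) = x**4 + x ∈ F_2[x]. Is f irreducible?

Check for roots in F_2: f(0) = 0 → root; f(1) = 0 → root.
f(0) = 0, so (x) divides f(x); f is reducible.

No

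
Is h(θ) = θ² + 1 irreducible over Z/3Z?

Check for roots in Z/3Z: h(0) = 1; h(1) = 2; h(2) = 2.
No roots. A degree-2 polynomial over a field with no linear factor is irreducible.

Yes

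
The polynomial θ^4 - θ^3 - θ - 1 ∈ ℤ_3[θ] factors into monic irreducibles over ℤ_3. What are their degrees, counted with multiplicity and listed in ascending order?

2, 2

Write h(θ) = θ^4 - θ^3 - θ - 1.
Roots in ℤ_3: h(0) = 2; h(1) = 1; h(2) = 2.
Complete factorization: h(θ) = (θ^2 + 1)·(θ^2 - θ - 1).
Factor degrees with multiplicity: 2 + 2 = 4.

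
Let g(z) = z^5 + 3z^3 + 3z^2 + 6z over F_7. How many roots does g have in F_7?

Evaluate at each of the 7 elements of F_7:
g(0) = 0 → root; g(1) = 6; g(2) = 3; g(3) = 5; g(4) = 0 → root; g(5) = 0 → root; g(6) = 0 → root.
Roots: {0, 4, 5, 6}.

4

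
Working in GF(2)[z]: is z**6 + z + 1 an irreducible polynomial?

Write P(z) = z**6 + z + 1.
Check for roots in GF(2): P(0) = 1; P(1) = 1.
No roots, so no linear factors.
Monic irreducibles of degree 2 over GF(2): z**2 + z + 1.
None of them divide P (all give nonzero remainder).
Monic irreducibles of degree 3 over GF(2): z**3 + z + 1, z**3 + z**2 + 1.
None of them divide P (all give nonzero remainder).
No irreducible factor of degree ≤ 3 exists, so P is irreducible over GF(2).

Yes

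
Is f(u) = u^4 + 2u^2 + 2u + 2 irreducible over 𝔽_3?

No

Check for roots in 𝔽_3: f(0) = 2; f(1) = 1; f(2) = 0 → root.
f(2) = 0, so (u − 2) divides f(u); f is reducible.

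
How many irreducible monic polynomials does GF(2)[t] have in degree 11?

186

The number of monic irreducibles of degree 11 over GF(2) is (1/11)·Σ_{d∣11} μ(11/d) 2^d.
Divisors of 11: 1, 11; μ(11/d) for each: -1, 1.
Σ = − 2^1 + 2^11 = 2046.
N = 2046/11 = 186.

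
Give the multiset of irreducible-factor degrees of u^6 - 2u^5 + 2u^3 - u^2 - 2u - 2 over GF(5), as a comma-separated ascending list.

Write h(u) = u^6 - 2u^5 + 2u^3 - u^2 - 2u - 2.
Roots in GF(5): h(0) = 3; h(1) = 1; h(2) = 1; h(3) = 0 → root; h(4) = 0 → root.
Linear factors from roots: (u + 2), (u + 1).
Complete factorization: h(u) = (u + 2)·(u + 1)^2·(u^3 - u^2 - u - 1).
Factor degrees with multiplicity: 1 + 1 + 1 + 3 = 6.

1, 1, 1, 3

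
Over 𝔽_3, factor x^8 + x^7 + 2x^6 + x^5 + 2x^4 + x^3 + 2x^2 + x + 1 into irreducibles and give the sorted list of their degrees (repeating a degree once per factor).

Write h(x) = x^8 + x^7 + 2x^6 + x^5 + 2x^4 + x^3 + 2x^2 + x + 1.
Roots in 𝔽_3: h(0) = 1; h(1) = 0 → root; h(2) = 1.
Linear factors from roots: (x + 2).
Complete factorization: h(x) = (x + 2)^2·(x^2 + 1)·(x^2 + x + 2)·(x^2 + 2x + 2).
Factor degrees with multiplicity: 1 + 1 + 2 + 2 + 2 = 8.

1, 1, 2, 2, 2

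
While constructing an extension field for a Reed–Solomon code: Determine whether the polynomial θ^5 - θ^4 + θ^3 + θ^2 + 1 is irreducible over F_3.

Write g(θ) = θ^5 - θ^4 + θ^3 + θ^2 + 1.
Check for roots in F_3: g(0) = 1; g(1) = 0 → root; g(2) = 2.
g(1) = 0, so (θ − 1) divides g(θ); g is reducible.

No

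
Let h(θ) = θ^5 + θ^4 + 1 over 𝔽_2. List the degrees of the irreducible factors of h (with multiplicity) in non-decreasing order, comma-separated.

Roots in 𝔽_2: h(0) = 1; h(1) = 1.
Complete factorization: h(θ) = (θ^2 + θ + 1)·(θ^3 + θ + 1).
Factor degrees with multiplicity: 2 + 3 = 5.

2, 3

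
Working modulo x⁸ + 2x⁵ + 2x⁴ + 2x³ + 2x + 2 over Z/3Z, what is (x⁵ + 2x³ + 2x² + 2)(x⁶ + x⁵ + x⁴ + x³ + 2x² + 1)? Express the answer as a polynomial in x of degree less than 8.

Multiply in Z/3Z[x]: (x⁵ + 2x³ + 2x² + 2)·(x⁶ + x⁵ + x⁴ + x³ + 2x² + 1) = x¹¹ + x¹⁰ + 2x⁸ + x³ + 2.
Reduce using x⁸ ≡ x⁵ + x⁴ + x³ + x + 1 (mod x⁸ + 2x⁵ + 2x⁴ + 2x³ + 2x + 2).
Reduced: 2x⁷ + 2x⁶ + x⁵ + x⁴ + x² + 2.

2x^7 + 2x^6 + x^5 + x^4 + x^2 + 2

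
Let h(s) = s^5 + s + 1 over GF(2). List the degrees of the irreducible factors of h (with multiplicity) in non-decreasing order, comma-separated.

2, 3

Roots in GF(2): h(0) = 1; h(1) = 1.
Complete factorization: h(s) = (s^2 + s + 1)·(s^3 + s^2 + 1).
Factor degrees with multiplicity: 2 + 3 = 5.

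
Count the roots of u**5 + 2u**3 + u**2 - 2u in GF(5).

3

Write f(u) = u**5 + 2u**3 + u**2 - 2u.
Evaluate at each of the 5 elements of GF(5):
f(0) = 0 → root; f(1) = 2; f(2) = 3; f(3) = 0 → root; f(4) = 0 → root.
Roots: {0, 3, 4}.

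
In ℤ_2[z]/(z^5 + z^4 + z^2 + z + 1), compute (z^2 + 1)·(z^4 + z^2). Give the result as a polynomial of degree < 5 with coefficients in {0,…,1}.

z^4 + z^3 + z^2 + 1

Multiply in ℤ_2[z]: (z^2 + 1)·(z^4 + z^2) = z^6 + z^2.
Reduce using z^5 ≡ z^4 + z^2 + z + 1 (mod z^5 + z^4 + z^2 + z + 1).
Reduced: z^4 + z^3 + z^2 + 1.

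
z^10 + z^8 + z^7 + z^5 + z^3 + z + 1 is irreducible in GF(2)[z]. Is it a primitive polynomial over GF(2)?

Write f(z) = z^10 + z^8 + z^7 + z^5 + z^3 + z + 1.
|GF(2^10)^×| = 2^10 − 1 = 1023. Prime factorization: 1023 = 3·11·31.
f is primitive ⇔ z has order 1023 in GF(2)[z]/(f), i.e. z^(1023/q) ≠ 1 for each prime q | 1023.
z^(341) mod f = 1
z^(93) mod f = z^8 + z^7 + z^6 + z^5 + z^4 + z^3 + z.
z^(33) mod f = z^8 + z^7 + z^6 + z^2.
Since z^(341) = 1, the order of z divides 341 < 1023; not primitive.

No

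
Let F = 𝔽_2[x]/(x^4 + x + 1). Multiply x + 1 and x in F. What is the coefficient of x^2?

Multiply in 𝔽_2[x]: (x + 1)·(x) = x^2 + x.
Reduced: x^2 + x.

1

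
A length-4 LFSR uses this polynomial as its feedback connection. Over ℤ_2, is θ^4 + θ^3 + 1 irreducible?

Write m(θ) = θ^4 + θ^3 + 1.
Check for roots in ℤ_2: m(0) = 1; m(1) = 1.
No roots, so no linear factors.
Monic irreducibles of degree 2 over GF(2): θ^2 + θ + 1.
None of them divide m (all give nonzero remainder).
No irreducible factor of degree ≤ 2 exists, so m is irreducible over GF(2).

Yes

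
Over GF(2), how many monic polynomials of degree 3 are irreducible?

The number of monic irreducibles of degree 3 over GF(2) is (1/3)·Σ_{d∣3} μ(3/d) 2^d.
Divisors of 3: 1, 3; μ(3/d) for each: -1, 1.
Σ = − 2^1 + 2^3 = 6.
N = 6/3 = 2.

2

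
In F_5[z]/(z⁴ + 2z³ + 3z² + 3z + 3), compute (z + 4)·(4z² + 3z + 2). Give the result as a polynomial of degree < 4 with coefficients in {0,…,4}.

Multiply in F_5[z]: (z + 4)·(4z² + 3z + 2) = 4z³ + 4z² + 4z + 3.
Reduced: 4z³ + 4z² + 4z + 3.

4z^3 + 4z^2 + 4z + 3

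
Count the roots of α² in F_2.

1

Write g(α) = α².
Evaluate at each of the 2 elements of F_2:
g(0) = 0 → root; g(1) = 1.
Roots: {0}.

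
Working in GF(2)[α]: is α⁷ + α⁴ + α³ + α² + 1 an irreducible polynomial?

Write f(α) = α⁷ + α⁴ + α³ + α² + 1.
Check for roots in GF(2): f(0) = 1; f(1) = 1.
No roots, so no linear factors.
Monic irreducibles of degree 2 over GF(2): α² + α + 1.
None of them divide f (all give nonzero remainder).
Monic irreducibles of degree 3 over GF(2): α³ + α + 1, α³ + α² + 1.
None of them divide f (all give nonzero remainder).
No irreducible factor of degree ≤ 3 exists, so f is irreducible over GF(2).

Yes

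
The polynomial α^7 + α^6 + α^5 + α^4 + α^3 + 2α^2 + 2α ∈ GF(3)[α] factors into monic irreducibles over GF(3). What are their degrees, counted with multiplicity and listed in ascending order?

1, 1, 2, 3

Write f(α) = α^7 + α^6 + α^5 + α^4 + α^3 + 2α^2 + 2α.
Roots in GF(3): f(0) = 0 → root; f(1) = 0 → root; f(2) = 2.
Linear factors from roots: (α), (α + 2).
Complete factorization: f(α) = (α)·(α + 2)·(α^2 + α + 2)·(α^3 + α^2 + 2).
Factor degrees with multiplicity: 1 + 1 + 2 + 3 = 7.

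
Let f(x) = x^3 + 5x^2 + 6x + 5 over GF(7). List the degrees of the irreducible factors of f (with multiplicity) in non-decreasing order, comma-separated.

3

Complete factorization: f(x) = (x^3 + 5x^2 + 6x + 5).
Factor degrees with multiplicity: 3 = 3.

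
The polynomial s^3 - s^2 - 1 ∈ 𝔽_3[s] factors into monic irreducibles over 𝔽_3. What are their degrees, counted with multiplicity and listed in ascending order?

1, 2

Write g(s) = s^3 - s^2 - 1.
Roots in 𝔽_3: g(0) = 2; g(1) = 2; g(2) = 0 → root.
Linear factors from roots: (s + 1).
Complete factorization: g(s) = (s + 1)·(s^2 + s - 1).
Factor degrees with multiplicity: 1 + 2 = 3.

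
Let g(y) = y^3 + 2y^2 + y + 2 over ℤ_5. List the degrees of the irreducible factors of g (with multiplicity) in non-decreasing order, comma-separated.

Roots in ℤ_5: g(0) = 2; g(1) = 1; g(2) = 0 → root; g(3) = 0 → root; g(4) = 2.
Linear factors from roots: (y + 3), (y + 2).
Complete factorization: g(y) = (y + 3)·(y + 2)^2.
Factor degrees with multiplicity: 1 + 1 + 1 = 3.

1, 1, 1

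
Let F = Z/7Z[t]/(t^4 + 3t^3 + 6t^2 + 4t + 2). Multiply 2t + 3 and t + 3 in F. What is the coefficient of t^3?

0

Multiply in Z/7Z[t]: (2t + 3)·(t + 3) = 2t^2 + 2t + 2.
Reduced: 2t^2 + 2t + 2.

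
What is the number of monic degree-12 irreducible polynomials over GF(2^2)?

1397740

Gauss's count: N_{4}(12) = (1/12) Σ_{d|12} μ(12/d)·4^d.
Divisors of 12: 1, 2, 3, 4, 6, 12; μ(12/d) for each: 0, 1, 0, -1, -1, 1.
Σ = 4^2 − 4^4 − 4^6 + 4^12 = 16772880.
N = 16772880/12 = 1397740.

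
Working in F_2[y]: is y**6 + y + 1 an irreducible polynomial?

Write g(y) = y**6 + y + 1.
Check for roots in F_2: g(0) = 1; g(1) = 1.
No roots, so no linear factors.
Monic irreducibles of degree 2 over GF(2): y**2 + y + 1.
None of them divide g (all give nonzero remainder).
Monic irreducibles of degree 3 over GF(2): y**3 + y + 1, y**3 + y**2 + 1.
None of them divide g (all give nonzero remainder).
No irreducible factor of degree ≤ 3 exists, so g is irreducible over GF(2).

Yes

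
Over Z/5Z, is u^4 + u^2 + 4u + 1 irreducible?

Write f(u) = u^4 + u^2 + 4u + 1.
Check for roots in Z/5Z: f(0) = 1; f(1) = 2; f(2) = 4; f(3) = 3; f(4) = 4.
No roots, so no linear factors.
Degree-2 irreducible divisors: test the 10 monic irreducibles of degree 2 over GF(5).
None of them divide f (all give nonzero remainder).
No irreducible factor of degree ≤ 2 exists, so f is irreducible over GF(5).

Yes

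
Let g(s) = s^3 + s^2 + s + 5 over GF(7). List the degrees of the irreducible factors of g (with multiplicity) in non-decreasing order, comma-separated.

3

Complete factorization: g(s) = (s^3 + s^2 + s + 5).
Factor degrees with multiplicity: 3 = 3.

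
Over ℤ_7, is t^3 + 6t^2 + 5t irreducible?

Write m(t) = t^3 + 6t^2 + 5t.
Check for roots in ℤ_7: m(0) = 0 → root; m(1) = 5; m(2) = 0 → root; m(3) = 5; m(4) = 5; m(5) = 6; m(6) = 0 → root.
m(0) = 0, so (t) divides m(t); m is reducible.

No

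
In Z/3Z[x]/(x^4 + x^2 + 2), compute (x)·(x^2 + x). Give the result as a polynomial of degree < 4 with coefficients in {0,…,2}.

Multiply in Z/3Z[x]: (x)·(x^2 + x) = x^3 + x^2.
Reduced: x^3 + x^2.

x^3 + x^2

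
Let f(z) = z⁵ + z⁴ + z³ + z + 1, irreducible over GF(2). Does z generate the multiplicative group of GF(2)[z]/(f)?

Yes

|GF(2^5)^×| = 2^5 − 1 = 31. Prime factorization: 31 = 31.
f is primitive ⇔ z has order 31 in GF(2)[z]/(f), i.e. z^(31/q) ≠ 1 for each prime q | 31.
z^(1) mod f = z.
None equal 1, so z has full order 31; f is primitive.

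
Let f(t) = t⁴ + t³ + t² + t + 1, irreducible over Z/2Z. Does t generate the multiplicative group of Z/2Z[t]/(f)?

|GF(2^4)^×| = 2^4 − 1 = 15. Prime factorization: 15 = 3·5.
f is primitive ⇔ t has order 15 in GF(2)[t]/(f), i.e. t^(15/q) ≠ 1 for each prime q | 15.
t^(5) mod f = 1
t^(3) mod f = t³.
Since t^(5) = 1, the order of t divides 5 < 15; not primitive.

No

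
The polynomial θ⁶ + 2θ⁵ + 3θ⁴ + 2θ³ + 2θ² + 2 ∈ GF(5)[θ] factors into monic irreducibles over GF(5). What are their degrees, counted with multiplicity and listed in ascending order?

Write g(θ) = θ⁶ + 2θ⁵ + 3θ⁴ + 2θ³ + 2θ² + 2.
Roots in GF(5): g(0) = 2; g(1) = 2; g(2) = 2; g(3) = 2; g(4) = 4.
Complete factorization: g(θ) = (θ³ + 3θ² + 2θ + 3)·(θ³ + 4θ² + 4θ + 4).
Factor degrees with multiplicity: 3 + 3 = 6.

3, 3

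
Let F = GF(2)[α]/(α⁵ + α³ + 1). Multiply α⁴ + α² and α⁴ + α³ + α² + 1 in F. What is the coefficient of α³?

Multiply in GF(2)[α]: (α⁴ + α²)·(α⁴ + α³ + α² + 1) = α⁸ + α⁷ + α⁵ + α².
Reduce using α⁵ ≡ α³ + 1 (mod α⁵ + α³ + 1).
Reduced: α⁴ + α³ + α.

1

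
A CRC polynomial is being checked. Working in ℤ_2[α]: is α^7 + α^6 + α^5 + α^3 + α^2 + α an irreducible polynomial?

No

Write P(α) = α^7 + α^6 + α^5 + α^3 + α^2 + α.
Check for roots in ℤ_2: P(0) = 0 → root; P(1) = 0 → root.
P(0) = 0, so (α) divides P(α); P is reducible.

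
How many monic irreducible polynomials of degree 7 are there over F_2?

The number of monic irreducibles of degree 7 over GF(2) is (1/7)·Σ_{d∣7} μ(7/d) 2^d.
Divisors of 7: 1, 7; μ(7/d) for each: -1, 1.
Σ = − 2^1 + 2^7 = 126.
N = 126/7 = 18.

18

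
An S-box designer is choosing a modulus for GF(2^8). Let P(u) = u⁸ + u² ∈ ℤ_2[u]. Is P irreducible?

No

Check for roots in ℤ_2: P(0) = 0 → root; P(1) = 0 → root.
P(0) = 0, so (u) divides P(u); P is reducible.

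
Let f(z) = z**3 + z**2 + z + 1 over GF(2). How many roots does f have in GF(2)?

Evaluate at each of the 2 elements of GF(2):
f(0) = 1; f(1) = 0 → root.
Roots: {1}.

1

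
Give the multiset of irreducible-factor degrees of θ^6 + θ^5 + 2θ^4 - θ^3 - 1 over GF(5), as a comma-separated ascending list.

Write f(θ) = θ^6 + θ^5 + 2θ^4 - θ^3 - 1.
Roots in GF(5): f(0) = 4; f(1) = 2; f(2) = 4; f(3) = 1; f(4) = 2.
Complete factorization: f(θ) = (θ^6 + θ^5 + 2θ^4 - θ^3 - 1).
Factor degrees with multiplicity: 6 = 6.

6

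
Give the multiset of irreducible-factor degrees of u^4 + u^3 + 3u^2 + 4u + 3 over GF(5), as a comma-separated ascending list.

Write h(u) = u^4 + u^3 + 3u^2 + 4u + 3.
Roots in GF(5): h(0) = 3; h(1) = 2; h(2) = 2; h(3) = 0 → root; h(4) = 2.
Linear factors from roots: (u + 2).
Complete factorization: h(u) = (u + 2)·(u^3 + 4u^2 + 4).
Factor degrees with multiplicity: 1 + 3 = 4.

1, 3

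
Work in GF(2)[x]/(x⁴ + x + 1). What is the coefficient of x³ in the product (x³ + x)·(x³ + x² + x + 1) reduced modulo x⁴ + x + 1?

1

Multiply in GF(2)[x]: (x³ + x)·(x³ + x² + x + 1) = x⁶ + x⁵ + x² + x.
Reduce using x⁴ ≡ x + 1 (mod x⁴ + x + 1).
Reduced: x³ + x².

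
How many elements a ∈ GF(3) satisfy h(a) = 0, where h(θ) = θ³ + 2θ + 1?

Evaluate at each of the 3 elements of GF(3):
h(0) = 1; h(1) = 1; h(2) = 1.
No element is a root.

0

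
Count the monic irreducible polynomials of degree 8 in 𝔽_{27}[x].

The number of monic irreducibles of degree 8 over GF(27) is (1/8)·Σ_{d∣8} μ(8/d) 27^d.
Divisors of 8: 1, 2, 4, 8; μ(8/d) for each: 0, 0, -1, 1.
Σ = − 27^4 + 27^8 = 282429005040.
N = 282429005040/8 = 35303625630.

35303625630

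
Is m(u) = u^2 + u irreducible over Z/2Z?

No

Check for roots in Z/2Z: m(0) = 0 → root; m(1) = 0 → root.
m(0) = 0, so (u) divides m(u); m is reducible.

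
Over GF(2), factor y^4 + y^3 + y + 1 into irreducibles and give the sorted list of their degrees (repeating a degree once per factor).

Write g(y) = y^4 + y^3 + y + 1.
Roots in GF(2): g(0) = 1; g(1) = 0 → root.
Linear factors from roots: (y + 1).
Complete factorization: g(y) = (y + 1)^2·(y^2 + y + 1).
Factor degrees with multiplicity: 1 + 1 + 2 = 4.

1, 1, 2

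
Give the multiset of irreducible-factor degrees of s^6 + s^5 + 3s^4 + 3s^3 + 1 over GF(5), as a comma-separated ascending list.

Write g(s) = s^6 + s^5 + 3s^4 + 3s^3 + 1.
Roots in GF(5): g(0) = 1; g(1) = 4; g(2) = 4; g(3) = 2; g(4) = 1.
Complete factorization: g(s) = (s^6 + s^5 + 3s^4 + 3s^3 + 1).
Factor degrees with multiplicity: 6 = 6.

6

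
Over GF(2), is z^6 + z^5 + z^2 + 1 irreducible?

No

Write P(z) = z^6 + z^5 + z^2 + 1.
Check for roots in GF(2): P(0) = 1; P(1) = 0 → root.
P(1) = 0, so (z − 1) divides P(z); P is reducible.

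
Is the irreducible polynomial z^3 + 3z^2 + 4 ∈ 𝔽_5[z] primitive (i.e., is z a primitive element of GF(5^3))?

Write f(z) = z^3 + 3z^2 + 4.
|GF(5^3)^×| = 5^3 − 1 = 124. Prime factorization: 124 = 2^2·31.
f is primitive ⇔ z has order 124 in GF(5)[z]/(f), i.e. z^(124/q) ≠ 1 for each prime q | 124.
z^(62) mod f = 1
z^(4) mod f = 4z^2 + z + 2.
Since z^(62) = 1, the order of z divides 62 < 124; not primitive.

No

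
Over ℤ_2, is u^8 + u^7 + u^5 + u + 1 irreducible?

Yes

Write g(u) = u^8 + u^7 + u^5 + u + 1.
Check for roots in ℤ_2: g(0) = 1; g(1) = 1.
No roots, so no linear factors.
Monic irreducibles of degree 2 over GF(2): u^2 + u + 1.
None of them divide g (all give nonzero remainder).
Monic irreducibles of degree 3 over GF(2): u^3 + u + 1, u^3 + u^2 + 1.
None of them divide g (all give nonzero remainder).
Monic irreducibles of degree 4 over GF(2): u^4 + u + 1, u^4 + u^3 + 1, u^4 + u^3 + u^2 + u + 1.
None of them divide g (all give nonzero remainder).
No irreducible factor of degree ≤ 4 exists, so g is irreducible over GF(2).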